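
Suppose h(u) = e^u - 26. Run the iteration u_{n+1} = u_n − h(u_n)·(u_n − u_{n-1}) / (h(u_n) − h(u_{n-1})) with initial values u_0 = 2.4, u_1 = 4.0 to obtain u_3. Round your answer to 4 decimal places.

3.1539

h(2.4) = -14.976824, h(4.0) = 28.598150
u_2 = 4.000000 − 28.598150·(4.000000 − 2.400000) / (28.598150 − (-14.976824)) = 4.000000 − (45.757040)/(43.574974) = 2.949924
h(2.949924) = -6.895501
u_3 = 2.949924 − (-6.895501)·(2.949924 − 4.000000) / (-6.895501 − 28.598150) = 2.949924 − (7.240801)/(-35.493651) = 3.153927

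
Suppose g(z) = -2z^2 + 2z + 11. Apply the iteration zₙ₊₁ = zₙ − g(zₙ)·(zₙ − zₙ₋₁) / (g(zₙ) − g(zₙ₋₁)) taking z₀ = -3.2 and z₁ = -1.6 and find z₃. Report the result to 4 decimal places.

g(-3.2) = -15.880000, g(-1.6) = 2.680000
z₂ = -1.600000 − 2.680000·(-1.600000 − (-3.200000)) / (2.680000 − (-15.880000)) = -1.600000 − (4.288000)/(18.560000) = -1.831034
g(-1.831034) = 0.632556
z₃ = -1.831034 − 0.632556·(-1.831034 − (-1.600000)) / (0.632556 − 2.680000) = -1.831034 − (-0.146142)/(-2.047444) = -1.902412

-1.9024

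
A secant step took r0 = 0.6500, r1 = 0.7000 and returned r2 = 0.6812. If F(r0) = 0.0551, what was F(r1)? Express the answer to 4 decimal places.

The secant line through (0.6500, 0.0551) and (0.7000, F(r1)) crosses zero at r2 = 0.6812.
So (0.6500, 0.0551), (0.7000, F(r1)), (0.6812, 0) are collinear:
F(r1) = 0.0551 · (0.7000 − 0.6812) / (0.6500 − 0.6812) = 0.0551 · (0.018800)/(-0.031200) = -0.033201

-0.0332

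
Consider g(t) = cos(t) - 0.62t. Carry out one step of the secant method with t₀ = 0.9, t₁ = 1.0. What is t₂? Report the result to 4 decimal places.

0.9444

g(0.9) = 0.063610, g(1.0) = -0.079698
t₂ = 1.000000 − (-0.079698)·(1.000000 − 0.900000) / (-0.079698 − 0.063610) = 1.000000 − (-0.007970)/(-0.143308) = 0.944387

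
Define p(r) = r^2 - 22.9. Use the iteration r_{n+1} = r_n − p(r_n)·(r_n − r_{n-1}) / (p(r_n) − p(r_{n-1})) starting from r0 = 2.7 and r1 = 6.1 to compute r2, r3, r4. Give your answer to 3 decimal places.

p(2.7) = -15.61000, p(6.1) = 14.31000
r2 = 6.10000 − 14.31000·(6.10000 − 2.70000) / (14.31000 − (-15.61000)) = 6.10000 − (48.65400)/(29.92000) = 4.47386
p(4.47386) = -2.88454
r3 = 4.47386 − (-2.88454)·(4.47386 − 6.10000) / (-2.88454 − 14.31000) = 4.47386 − (4.69066)/(-17.19454) = 4.74666
p(4.74666) = -0.36919
r4 = 4.74666 − (-0.36919)·(4.74666 − 4.47386) / (-0.36919 − (-2.88454)) = 4.74666 − (-0.10071)/(2.51535) = 4.78670

4.474, 4.747, 4.787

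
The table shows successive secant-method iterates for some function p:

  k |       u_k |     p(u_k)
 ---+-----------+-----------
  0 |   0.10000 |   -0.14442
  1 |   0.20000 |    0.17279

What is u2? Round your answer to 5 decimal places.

u2 = 0.20000 − 0.17279·(0.20000 − 0.10000) / (0.17279 − (-0.14442))
   = 0.20000 − (0.0172790)/(0.3172100) = 0.1455282

0.14553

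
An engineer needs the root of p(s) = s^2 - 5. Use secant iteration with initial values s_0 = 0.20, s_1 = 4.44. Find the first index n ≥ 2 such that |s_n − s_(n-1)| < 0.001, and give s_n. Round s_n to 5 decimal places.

p(0.20) = -4.9600000, p(4.44) = 14.7136000
s_2 = 4.4400000 − 14.7136000·(4.2400000)/(19.6736000) = 1.2689655;  |Δ| = 3.1710345
p(1.2689655) = -3.3897265
s_3 = 1.2689655 − (-3.3897265)·(-3.1710345)/(-18.1033265) = 1.8627205;  |Δ| = 0.5937549
p(1.8627205) = -1.5302725
s_4 = 1.8627205 − (-1.5302725)·(0.5937549)/(1.8594540) = 2.3513622;  |Δ| = 0.4886417
p(2.3513622) = 0.5289042
s_5 = 2.3513622 − 0.5289042·(0.4886417)/(2.0591767) = 2.2258535;  |Δ| = 0.1255087
p(2.2258535) = -0.0455764
s_6 = 2.2258535 − (-0.0455764)·(-0.1255087)/(-0.5744806) = 2.2358107;  |Δ| = 0.0099572
p(2.2358107) = -0.0011506
s_7 = 2.2358107 − (-0.0011506)·(0.0099572)/(0.0444258) = 2.2360686;  |Δ| = 0.0002579
|s_7 − s_6| = 0.0002579 < 0.001

n = 7, s_n = 2.23607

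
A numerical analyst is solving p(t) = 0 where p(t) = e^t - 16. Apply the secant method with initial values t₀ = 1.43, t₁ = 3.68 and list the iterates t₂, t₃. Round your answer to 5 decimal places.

2.17992, 2.52836

p(1.43) = -11.8213008, p(3.68) = 23.6463941
t₂ = 3.6800000 − 23.6463941·(3.6800000 − 1.4300000) / (23.6463941 − (-11.8213008)) = 3.6800000 − (53.2043867)/(35.4676949) = 2.1799198
p(2.1799198) = -7.1544031
t₃ = 2.1799198 − (-7.1544031)·(2.1799198 − 3.6800000) / (-7.1544031 − 23.6463941) = 2.1799198 − (10.7321785)/(-30.8007972) = 2.5283581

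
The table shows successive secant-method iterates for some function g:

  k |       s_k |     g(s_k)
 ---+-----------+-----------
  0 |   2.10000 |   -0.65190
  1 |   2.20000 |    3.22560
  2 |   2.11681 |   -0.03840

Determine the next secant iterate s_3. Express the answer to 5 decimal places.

s_3 = 2.11681 − (-0.03840)·(2.11681 − 2.20000) / (-0.03840 − 3.22560)
   = 2.11681 − (0.0031945)/(-3.2640000) = 2.1177887

2.11779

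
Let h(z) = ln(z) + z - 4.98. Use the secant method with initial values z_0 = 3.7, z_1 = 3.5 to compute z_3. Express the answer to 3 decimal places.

h(3.7) = 0.02833, h(3.5) = -0.22724
z_2 = 3.50000 − (-0.22724)·(3.50000 − 3.70000) / (-0.22724 − 0.02833) = 3.50000 − (0.04545)/(-0.25557) = 3.67783
h(3.67783) = 0.00015
z_3 = 3.67783 − 0.00015·(3.67783 − 3.50000) / (0.00015 − (-0.22724)) = 3.67783 − (0.00003)/(0.22739) = 3.67771

3.678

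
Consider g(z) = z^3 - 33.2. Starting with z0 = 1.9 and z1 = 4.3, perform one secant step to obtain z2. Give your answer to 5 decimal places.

2.77020

g(1.9) = -26.3410000, g(4.3) = 46.3070000
z2 = 4.3000000 − 46.3070000·(4.3000000 − 1.9000000) / (46.3070000 − (-26.3410000)) = 4.3000000 − (111.1368000)/(72.6480000) = 2.7702015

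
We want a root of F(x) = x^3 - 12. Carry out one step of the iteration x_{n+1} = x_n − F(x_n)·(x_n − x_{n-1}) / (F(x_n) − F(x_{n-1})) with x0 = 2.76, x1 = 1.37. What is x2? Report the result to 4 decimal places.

2.0802

F(2.76) = 9.024576, F(1.37) = -9.428647
x2 = 1.370000 − (-9.428647)·(1.370000 − 2.760000) / (-9.428647 − 9.024576) = 1.370000 − (13.105819)/(-18.453223) = 2.080218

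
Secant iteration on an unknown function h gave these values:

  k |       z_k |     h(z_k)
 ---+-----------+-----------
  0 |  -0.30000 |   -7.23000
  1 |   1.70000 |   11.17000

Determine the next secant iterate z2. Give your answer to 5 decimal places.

z2 = 1.70000 − 11.17000·(1.70000 − (-0.30000)) / (11.17000 − (-7.23000))
   = 1.70000 − (22.3400000)/(18.4000000) = 0.4858696

0.48587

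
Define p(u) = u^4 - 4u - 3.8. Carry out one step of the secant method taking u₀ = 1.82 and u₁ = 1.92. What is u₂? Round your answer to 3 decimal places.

1.825

p(1.82) = -0.10801, p(1.92) = 2.10954
u₂ = 1.92000 − 2.10954·(1.92000 − 1.82000) / (2.10954 − (-0.10801)) = 1.92000 − (0.21095)/(2.21755) = 1.82487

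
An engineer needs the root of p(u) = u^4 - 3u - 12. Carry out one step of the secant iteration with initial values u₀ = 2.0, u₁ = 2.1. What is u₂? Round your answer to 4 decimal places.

2.0635

p(2.0) = -2.000000, p(2.1) = 1.148100
u₂ = 2.100000 − 1.148100·(2.100000 − 2.000000) / (1.148100 − (-2.000000)) = 2.100000 − (0.114810)/(3.148100) = 2.063530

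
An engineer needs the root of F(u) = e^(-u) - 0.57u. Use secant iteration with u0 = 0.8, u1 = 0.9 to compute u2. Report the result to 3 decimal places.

F(0.8) = -0.00667, F(0.9) = -0.10643
u2 = 0.90000 − (-0.10643)·(0.90000 − 0.80000) / (-0.10643 − (-0.00667)) = 0.90000 − (-0.01064)/(-0.09976) = 0.79331

0.793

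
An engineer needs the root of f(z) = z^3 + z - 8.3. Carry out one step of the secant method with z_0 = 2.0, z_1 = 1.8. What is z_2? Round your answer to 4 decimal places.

f(2.0) = 1.700000, f(1.8) = -0.668000
z_2 = 1.800000 − (-0.668000)·(1.800000 − 2.000000) / (-0.668000 − 1.700000) = 1.800000 − (0.133600)/(-2.368000) = 1.856419

1.8564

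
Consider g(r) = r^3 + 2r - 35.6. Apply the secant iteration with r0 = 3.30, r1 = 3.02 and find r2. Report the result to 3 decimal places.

3.083

g(3.30) = 6.93700, g(3.02) = -2.01639
r2 = 3.02000 − (-2.01639)·(3.02000 − 3.30000) / (-2.01639 − 6.93700) = 3.02000 − (0.56459)/(-8.95339) = 3.08306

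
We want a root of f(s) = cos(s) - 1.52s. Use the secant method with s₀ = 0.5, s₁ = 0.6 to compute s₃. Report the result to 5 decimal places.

0.55807

f(0.5) = 0.1175826, f(0.6) = -0.0866644
s₂ = 0.6000000 − (-0.0866644)·(0.6000000 − 0.5000000) / (-0.0866644 − 0.1175826) = 0.6000000 − (-0.0086664)/(-0.2042469) = 0.5575688
f(0.5575688) = 0.0010394
s₃ = 0.5575688 − 0.0010394·(0.5575688 − 0.6000000) / (0.0010394 − (-0.0866644)) = 0.5575688 − (-0.0000441)/(0.0877038) = 0.5580717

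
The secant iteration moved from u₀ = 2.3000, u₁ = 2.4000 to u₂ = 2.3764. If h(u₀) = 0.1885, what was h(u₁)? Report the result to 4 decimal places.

The secant line through (2.3000, 0.1885) and (2.4000, h(u₁)) crosses zero at u₂ = 2.3764.
So (2.3000, 0.1885), (2.4000, h(u₁)), (2.3764, 0) are collinear:
h(u₁) = 0.1885 · (2.4000 − 2.3764) / (2.3000 − 2.3764) = 0.1885 · (0.023600)/(-0.076400) = -0.058228

-0.0582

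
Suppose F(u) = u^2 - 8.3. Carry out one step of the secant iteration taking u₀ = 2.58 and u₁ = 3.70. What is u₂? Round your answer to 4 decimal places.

F(2.58) = -1.643600, F(3.70) = 5.390000
u₂ = 3.700000 − 5.390000·(3.700000 − 2.580000) / (5.390000 − (-1.643600)) = 3.700000 − (6.036800)/(7.033600) = 2.841720

2.8417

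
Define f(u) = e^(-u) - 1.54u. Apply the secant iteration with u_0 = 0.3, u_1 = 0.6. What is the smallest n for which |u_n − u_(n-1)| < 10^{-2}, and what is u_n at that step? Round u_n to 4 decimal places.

f(0.3) = 0.278818, f(0.6) = -0.375188
u_2 = 0.600000 − (-0.375188)·(0.300000)/(-0.654007) = 0.427897;  |Δ| = 0.172103
f(0.427897) = -0.007083
u_3 = 0.427897 − (-0.007083)·(-0.172103)/(0.368106) = 0.424586;  |Δ| = 0.003311
|u_3 − u_2| = 0.003311 < 10^{-2}

n = 3, u_n = 0.4246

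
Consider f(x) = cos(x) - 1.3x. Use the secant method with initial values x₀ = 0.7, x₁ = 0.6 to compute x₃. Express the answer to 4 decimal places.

f(0.7) = -0.145158, f(0.6) = 0.045336
x₂ = 0.600000 − 0.045336·(0.600000 − 0.700000) / (0.045336 − (-0.145158)) = 0.600000 − (-0.004534)/(0.190493) = 0.623799
f(0.623799) = 0.000726
x₃ = 0.623799 − 0.000726·(0.623799 − 0.600000) / (0.000726 − 0.045336) = 0.623799 − (0.000017)/(-0.044609) = 0.624187

0.6242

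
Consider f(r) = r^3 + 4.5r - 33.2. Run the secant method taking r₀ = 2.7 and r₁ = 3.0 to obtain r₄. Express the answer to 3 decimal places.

2.751

f(2.7) = -1.36700, f(3.0) = 7.30000
r₂ = 3.00000 − 7.30000·(3.00000 − 2.70000) / (7.30000 − (-1.36700)) = 3.00000 − (2.19000)/(8.66700) = 2.74732
f(2.74732) = -0.10100
r₃ = 2.74732 − (-0.10100)·(2.74732 − 3.00000) / (-0.10100 − 7.30000) = 2.74732 − (0.02552)/(-7.40100) = 2.75077
f(2.75077) = -0.00730
r₄ = 2.75077 − (-0.00730)·(2.75077 − 2.74732) / (-0.00730 − (-0.10100)) = 2.75077 − (-0.00003)/(0.09370) = 2.75103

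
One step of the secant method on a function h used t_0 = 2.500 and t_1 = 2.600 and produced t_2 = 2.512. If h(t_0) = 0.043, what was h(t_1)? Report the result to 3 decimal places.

The secant line through (2.500, 0.043) and (2.600, h(t_1)) crosses zero at t_2 = 2.512.
So (2.500, 0.043), (2.600, h(t_1)), (2.512, 0) are collinear:
h(t_1) = 0.043 · (2.600 − 2.512) / (2.500 − 2.512) = 0.043 · (0.08800)/(-0.01200) = -0.31533

-0.315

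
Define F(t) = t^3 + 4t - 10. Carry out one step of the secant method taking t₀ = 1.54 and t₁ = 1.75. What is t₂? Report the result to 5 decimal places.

1.55548

F(1.54) = -0.1877360, F(1.75) = 2.3593750
t₂ = 1.7500000 − 2.3593750·(1.7500000 − 1.5400000) / (2.3593750 − (-0.1877360)) = 1.7500000 − (0.4954687)/(2.5471110) = 1.5554781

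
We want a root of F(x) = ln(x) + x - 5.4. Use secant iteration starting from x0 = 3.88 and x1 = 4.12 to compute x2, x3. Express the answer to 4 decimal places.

F(3.88) = -0.164165, F(4.12) = 0.135853
x2 = 4.120000 − 0.135853·(4.120000 − 3.880000) / (0.135853 − (-0.164165)) = 4.120000 − (0.032605)/(0.300018) = 4.011324
F(4.011324) = 0.000445
x3 = 4.011324 − 0.000445·(4.011324 − 4.120000) / (0.000445 − 0.135853) = 4.011324 − (-0.000048)/(-0.135408) = 4.010967

4.0113, 4.0110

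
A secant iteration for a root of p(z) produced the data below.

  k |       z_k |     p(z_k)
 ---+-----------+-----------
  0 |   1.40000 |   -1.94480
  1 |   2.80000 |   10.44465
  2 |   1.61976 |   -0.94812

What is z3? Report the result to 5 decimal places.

1.71798

z3 = 1.61976 − (-0.94812)·(1.61976 − 2.80000) / (-0.94812 − 10.44465)
   = 1.61976 − (1.1190091)/(-11.3927700) = 1.7179810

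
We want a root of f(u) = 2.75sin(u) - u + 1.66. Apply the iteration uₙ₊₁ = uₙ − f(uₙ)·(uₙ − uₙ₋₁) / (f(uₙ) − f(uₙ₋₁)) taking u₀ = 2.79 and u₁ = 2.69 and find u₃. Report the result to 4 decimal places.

f(2.79) = -0.182918, f(2.69) = 0.170097
u₂ = 2.690000 − 0.170097·(2.690000 − 2.790000) / (0.170097 − (-0.182918)) = 2.690000 − (-0.017010)/(0.353015) = 2.738184
f(2.738184) = 0.001344
u₃ = 2.738184 − 0.001344·(2.738184 − 2.690000) / (0.001344 − 0.170097) = 2.738184 − (0.000065)/(-0.168754) = 2.738568

2.7386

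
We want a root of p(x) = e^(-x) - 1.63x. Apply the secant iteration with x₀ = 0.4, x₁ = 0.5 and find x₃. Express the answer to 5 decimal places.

0.40797

p(0.4) = 0.0183200, p(0.5) = -0.2084693
x₂ = 0.5000000 − (-0.2084693)·(0.5000000 − 0.4000000) / (-0.2084693 − 0.0183200) = 0.5000000 − (-0.0208469)/(-0.2267894) = 0.4080780
p(0.4080780) = -0.0002401
x₃ = 0.4080780 − (-0.0002401)·(0.4080780 − 0.5000000) / (-0.0002401 − (-0.2084693)) = 0.4080780 − (0.0000221)/(0.2082292) = 0.4079720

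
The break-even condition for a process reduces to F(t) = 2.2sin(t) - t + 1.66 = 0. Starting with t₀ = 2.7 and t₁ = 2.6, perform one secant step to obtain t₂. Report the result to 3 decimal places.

2.666

F(2.7) = -0.09976, F(2.6) = 0.19410
t₂ = 2.60000 − 0.19410·(2.60000 − 2.70000) / (0.19410 − (-0.09976)) = 2.60000 − (-0.01941)/(0.29387) = 2.66605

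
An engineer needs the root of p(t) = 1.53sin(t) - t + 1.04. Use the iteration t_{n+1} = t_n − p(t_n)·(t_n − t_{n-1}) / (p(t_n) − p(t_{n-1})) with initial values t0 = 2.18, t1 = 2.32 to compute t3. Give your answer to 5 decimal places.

p(2.18) = 0.1147590, p(2.32) = -0.1596859
t2 = 2.3200000 − (-0.1596859)·(2.3200000 − 2.1800000) / (-0.1596859 − 0.1147590) = 2.3200000 − (-0.0223560)/(-0.2744449) = 2.2385409
p(2.2385409) = 0.0028460
t3 = 2.2385409 − 0.0028460·(2.2385409 − 2.3200000) / (0.0028460 − (-0.1596859)) = 2.2385409 − (-0.0002318)/(0.1625319) = 2.2399673

2.23997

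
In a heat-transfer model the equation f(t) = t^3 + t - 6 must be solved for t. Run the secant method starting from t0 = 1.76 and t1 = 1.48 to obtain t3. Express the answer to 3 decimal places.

1.635

f(1.76) = 1.21178, f(1.48) = -1.27821
t2 = 1.48000 − (-1.27821)·(1.48000 − 1.76000) / (-1.27821 − 1.21178) = 1.48000 − (0.35790)/(-2.48998) = 1.62374
f(1.62374) = -0.09526
t3 = 1.62374 − (-0.09526)·(1.62374 − 1.48000) / (-0.09526 − (-1.27821)) = 1.62374 − (-0.01369)/(1.18295) = 1.63531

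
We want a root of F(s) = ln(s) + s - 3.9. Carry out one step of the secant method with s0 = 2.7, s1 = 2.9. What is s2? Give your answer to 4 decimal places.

2.8523

F(2.7) = -0.206748, F(2.9) = 0.064711
s2 = 2.900000 − 0.064711·(2.900000 − 2.700000) / (0.064711 − (-0.206748)) = 2.900000 − (0.012942)/(0.271459) = 2.852324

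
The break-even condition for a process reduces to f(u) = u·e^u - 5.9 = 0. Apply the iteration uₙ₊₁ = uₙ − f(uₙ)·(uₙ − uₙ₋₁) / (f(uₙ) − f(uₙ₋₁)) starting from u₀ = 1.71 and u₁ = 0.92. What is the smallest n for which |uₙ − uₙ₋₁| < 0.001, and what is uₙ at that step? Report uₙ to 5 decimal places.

n = 6, uₙ = 1.42252

f(1.71) = 3.5545241, f(0.92) = -3.5914528
u₂ = 0.9200000 − (-3.5914528)·(-0.7900000)/(-7.1459770) = 1.3170413;  |Δ| = 0.3970413
f(1.3170413) = -0.9843253
u₃ = 1.3170413 − (-0.9843253)·(0.3970413)/(2.6071276) = 1.4669448;  |Δ| = 0.1499036
f(1.4669448) = 0.4606257
u₄ = 1.4669448 − 0.4606257·(0.1499036)/(1.4449509) = 1.4191581;  |Δ| = 0.0477867
f(1.4191581) = -0.0337125
u₅ = 1.4191581 − (-0.0337125)·(-0.0477867)/(-0.4943381) = 1.4224171;  |Δ| = 0.0032589
f(1.4224171) = -0.0010484
u₆ = 1.4224171 − (-0.0010484)·(0.0032589)/(0.0326641) = 1.4225217;  |Δ| = 0.0001046
|u₆ − u₅| = 0.0001046 < 0.001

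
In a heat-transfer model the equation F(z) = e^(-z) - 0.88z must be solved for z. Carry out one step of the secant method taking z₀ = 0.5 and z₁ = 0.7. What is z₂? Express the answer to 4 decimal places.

0.6165

F(0.5) = 0.166531, F(0.7) = -0.119415
z₂ = 0.700000 − (-0.119415)·(0.700000 − 0.500000) / (-0.119415 − 0.166531) = 0.700000 − (-0.023883)/(-0.285945) = 0.616477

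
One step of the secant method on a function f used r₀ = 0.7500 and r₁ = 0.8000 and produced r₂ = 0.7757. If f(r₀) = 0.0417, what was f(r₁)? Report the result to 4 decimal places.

-0.0394

The secant line through (0.7500, 0.0417) and (0.8000, f(r₁)) crosses zero at r₂ = 0.7757.
So (0.7500, 0.0417), (0.8000, f(r₁)), (0.7757, 0) are collinear:
f(r₁) = 0.0417 · (0.8000 − 0.7757) / (0.7500 − 0.7757) = 0.0417 · (0.024300)/(-0.025700) = -0.039428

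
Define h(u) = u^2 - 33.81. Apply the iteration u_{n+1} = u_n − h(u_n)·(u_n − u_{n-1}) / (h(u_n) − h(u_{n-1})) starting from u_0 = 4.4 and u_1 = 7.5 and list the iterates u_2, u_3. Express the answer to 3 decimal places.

h(4.4) = -14.45000, h(7.5) = 22.44000
u_2 = 7.50000 − 22.44000·(7.50000 − 4.40000) / (22.44000 − (-14.45000)) = 7.50000 − (69.56400)/(36.89000) = 5.61429
h(5.61429) = -2.28980
u_3 = 5.61429 − (-2.28980)·(5.61429 − 7.50000) / (-2.28980 − 22.44000) = 5.61429 − (4.31790)/(-24.72980) = 5.78889

5.614, 5.789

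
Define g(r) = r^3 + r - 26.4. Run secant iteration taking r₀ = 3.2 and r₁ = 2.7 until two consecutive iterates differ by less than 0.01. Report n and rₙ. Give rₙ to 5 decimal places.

g(3.2) = 9.5680000, g(2.7) = -4.0170000
r₂ = 2.7000000 − (-4.0170000)·(-0.5000000)/(-13.5850000) = 2.8478469;  |Δ| = 0.1478469
g(2.8478469) = -0.4554544
r₃ = 2.8478469 − (-0.4554544)·(0.1478469)/(3.5615456) = 2.8667537;  |Δ| = 0.0189068
g(2.8667537) = 0.0265294
r₄ = 2.8667537 − 0.0265294·(0.0189068)/(0.4819838) = 2.8657130;  |Δ| = 0.0010407
|r₄ − r₃| = 0.0010407 < 0.01

n = 4, rₙ = 2.86571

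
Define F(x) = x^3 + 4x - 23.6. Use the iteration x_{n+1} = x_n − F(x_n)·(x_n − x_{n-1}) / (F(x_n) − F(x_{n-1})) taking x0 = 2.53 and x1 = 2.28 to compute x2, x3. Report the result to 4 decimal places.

F(2.53) = 2.714277, F(2.28) = -2.627648
x2 = 2.280000 − (-2.627648)·(2.280000 − 2.530000) / (-2.627648 − 2.714277) = 2.280000 − (0.656912)/(-5.341925) = 2.402973
F(2.402973) = -0.112673
x3 = 2.402973 − (-0.112673)·(2.402973 − 2.280000) / (-0.112673 − (-2.627648)) = 2.402973 − (-0.013856)/(2.514975) = 2.408482

2.4030, 2.4085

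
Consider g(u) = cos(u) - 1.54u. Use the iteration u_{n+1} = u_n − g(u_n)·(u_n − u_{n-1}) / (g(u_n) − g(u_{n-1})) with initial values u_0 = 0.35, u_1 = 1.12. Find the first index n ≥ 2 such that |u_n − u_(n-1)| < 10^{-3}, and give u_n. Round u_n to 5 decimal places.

n = 5, u_n = 0.55268

g(0.35) = 0.4003727, g(1.12) = -1.2891176
u_2 = 1.1200000 − (-1.2891176)·(0.7700000)/(-1.6894903) = 0.5324734;  |Δ| = 0.5875266
g(0.5324734) = 0.0415451
u_3 = 0.5324734 − 0.0415451·(-0.5875266)/(1.3306626) = 0.5508167;  |Δ| = 0.0183434
g(0.5508167) = 0.0038396
u_4 = 0.5508167 − 0.0038396·(0.0183434)/(-0.0377055) = 0.5526846;  |Δ| = 0.0018679
g(0.5526846) = -0.0000161
u_5 = 0.5526846 − (-0.0000161)·(0.0018679)/(-0.0038557) = 0.5526768;  |Δ| = 0.0000078
|u_5 − u_4| = 0.0000078 < 10^{-3}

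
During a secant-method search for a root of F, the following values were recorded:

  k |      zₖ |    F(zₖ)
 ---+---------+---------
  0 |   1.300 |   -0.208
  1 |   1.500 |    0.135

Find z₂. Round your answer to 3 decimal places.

z₂ = 1.500 − 0.135·(1.500 − 1.300) / (0.135 − (-0.208))
   = 1.500 − (0.02700)/(0.34300) = 1.42128

1.421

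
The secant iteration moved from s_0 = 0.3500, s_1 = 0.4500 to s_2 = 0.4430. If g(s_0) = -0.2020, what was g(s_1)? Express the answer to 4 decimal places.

The secant line through (0.3500, -0.2020) and (0.4500, g(s_1)) crosses zero at s_2 = 0.4430.
So (0.3500, -0.2020), (0.4500, g(s_1)), (0.4430, 0) are collinear:
g(s_1) = -0.2020 · (0.4500 − 0.4430) / (0.3500 − 0.4430) = -0.2020 · (0.007000)/(-0.093000) = 0.015204

0.0152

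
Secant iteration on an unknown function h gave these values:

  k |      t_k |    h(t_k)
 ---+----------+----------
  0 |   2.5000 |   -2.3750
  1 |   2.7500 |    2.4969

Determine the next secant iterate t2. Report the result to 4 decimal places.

2.6219

t2 = 2.7500 − 2.4969·(2.7500 − 2.5000) / (2.4969 − (-2.3750))
   = 2.7500 − (0.624225)/(4.871900) = 2.621872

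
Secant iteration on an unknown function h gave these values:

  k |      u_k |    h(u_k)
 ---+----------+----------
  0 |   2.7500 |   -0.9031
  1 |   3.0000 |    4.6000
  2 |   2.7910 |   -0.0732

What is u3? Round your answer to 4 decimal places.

u3 = 2.7910 − (-0.0732)·(2.7910 − 3.0000) / (-0.0732 − 4.6000)
   = 2.7910 − (0.015299)/(-4.673200) = 2.794274

2.7943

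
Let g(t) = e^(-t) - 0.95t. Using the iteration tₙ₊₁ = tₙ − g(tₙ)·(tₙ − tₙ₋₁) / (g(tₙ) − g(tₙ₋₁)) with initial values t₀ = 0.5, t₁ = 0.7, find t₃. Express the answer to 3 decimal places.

0.586

g(0.5) = 0.13153, g(0.7) = -0.16841
t₂ = 0.70000 − (-0.16841)·(0.70000 − 0.50000) / (-0.16841 − 0.13153) = 0.70000 − (-0.03368)/(-0.29995) = 0.58770
g(0.58770) = -0.00272
t₃ = 0.58770 − (-0.00272)·(0.58770 − 0.70000) / (-0.00272 − (-0.16841)) = 0.58770 − (0.00030)/(0.16570) = 0.58586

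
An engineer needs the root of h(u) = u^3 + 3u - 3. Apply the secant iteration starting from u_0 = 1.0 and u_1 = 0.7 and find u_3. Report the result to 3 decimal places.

0.818

h(1.0) = 1.00000, h(0.7) = -0.55700
u_2 = 0.70000 − (-0.55700)·(0.70000 − 1.00000) / (-0.55700 − 1.00000) = 0.70000 − (0.16710)/(-1.55700) = 0.80732
h(0.80732) = -0.05185
u_3 = 0.80732 − (-0.05185)·(0.80732 − 0.70000) / (-0.05185 − (-0.55700)) = 0.80732 − (-0.00556)/(0.50515) = 0.81834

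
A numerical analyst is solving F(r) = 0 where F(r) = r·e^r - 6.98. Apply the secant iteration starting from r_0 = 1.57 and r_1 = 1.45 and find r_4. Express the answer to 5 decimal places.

1.52262

F(1.57) = 0.5664377, F(1.45) = -0.7984840
r_2 = 1.4500000 − (-0.7984840)·(1.4500000 − 1.5700000) / (-0.7984840 − 0.5664377) = 1.4500000 − (0.0958181)/(-1.3649216) = 1.5202004
F(1.5202004) = -0.0279081
r_3 = 1.5202004 − (-0.0279081)·(1.5202004 − 1.4500000) / (-0.0279081 − (-0.7984840)) = 1.5202004 − (-0.0019592)/(0.7705758) = 1.5227429
F(1.5227429) = 0.0014465
r_4 = 1.5227429 − 0.0014465·(1.5227429 − 1.5202004) / (0.0014465 − (-0.0279081)) = 1.5227429 − (0.0000037)/(0.0293546) = 1.5226176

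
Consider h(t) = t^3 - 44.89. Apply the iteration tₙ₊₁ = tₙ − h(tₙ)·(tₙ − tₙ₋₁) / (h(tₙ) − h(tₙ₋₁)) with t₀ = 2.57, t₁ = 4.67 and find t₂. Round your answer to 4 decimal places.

h(2.57) = -27.915407, h(4.67) = 56.957563
t₂ = 4.670000 − 56.957563·(4.670000 − 2.570000) / (56.957563 − (-27.915407)) = 4.670000 − (119.610882)/(84.872970) = 3.260707

3.2607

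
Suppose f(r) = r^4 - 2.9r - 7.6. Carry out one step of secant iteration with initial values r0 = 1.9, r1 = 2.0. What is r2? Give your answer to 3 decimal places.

f(1.9) = -0.07790, f(2.0) = 2.60000
r2 = 2.00000 − 2.60000·(2.00000 − 1.90000) / (2.60000 − (-0.07790)) = 2.00000 − (0.26000)/(2.67790) = 1.90291

1.903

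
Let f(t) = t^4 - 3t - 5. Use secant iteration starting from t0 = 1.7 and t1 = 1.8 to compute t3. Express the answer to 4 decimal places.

1.7952

f(1.7) = -1.747900, f(1.8) = 0.097600
t2 = 1.800000 − 0.097600·(1.800000 − 1.700000) / (0.097600 − (-1.747900)) = 1.800000 − (0.009760)/(1.845500) = 1.794711
f(1.794711) = -0.009363
t3 = 1.794711 − (-0.009363)·(1.794711 − 1.800000) / (-0.009363 − 0.097600) = 1.794711 − (0.000050)/(-0.106963) = 1.795174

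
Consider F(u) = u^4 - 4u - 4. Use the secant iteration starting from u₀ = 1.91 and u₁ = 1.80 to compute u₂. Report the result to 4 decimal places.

1.8326

F(1.91) = 1.668634, F(1.80) = -0.702400
u₂ = 1.800000 − (-0.702400)·(1.800000 − 1.910000) / (-0.702400 − 1.668634) = 1.800000 − (0.077264)/(-2.371034) = 1.832587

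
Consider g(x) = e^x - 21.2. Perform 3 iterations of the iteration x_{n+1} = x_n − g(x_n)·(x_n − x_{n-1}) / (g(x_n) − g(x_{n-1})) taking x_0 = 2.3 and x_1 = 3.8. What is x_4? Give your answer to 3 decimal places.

3.067

g(2.3) = -11.22582, g(3.8) = 23.50118
x_2 = 3.80000 − 23.50118·(3.80000 − 2.30000) / (23.50118 − (-11.22582)) = 3.80000 − (35.25178)/(34.72700) = 2.78489
g(2.78489) = -5.00199
x_3 = 2.78489 − (-5.00199)·(2.78489 − 3.80000) / (-5.00199 − 23.50118) = 2.78489 − (5.07757)/(-28.50317) = 2.96303
g(2.96303) = -1.84348
x_4 = 2.96303 − (-1.84348)·(2.96303 − 2.78489) / (-1.84348 − (-5.00199)) = 2.96303 − (-0.32840)/(3.15851) = 3.06700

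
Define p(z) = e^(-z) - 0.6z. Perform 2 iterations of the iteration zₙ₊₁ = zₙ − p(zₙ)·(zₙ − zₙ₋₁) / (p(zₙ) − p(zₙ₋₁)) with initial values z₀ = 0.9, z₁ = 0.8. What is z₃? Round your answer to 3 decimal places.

p(0.9) = -0.13343, p(0.8) = -0.03067
z₂ = 0.80000 − (-0.03067)·(0.80000 − 0.90000) / (-0.03067 − (-0.13343)) = 0.80000 − (0.00307)/(0.10276) = 0.77015
p(0.77015) = 0.00085
z₃ = 0.77015 − 0.00085·(0.77015 − 0.80000) / (0.00085 − (-0.03067)) = 0.77015 − (-0.00003)/(0.03152) = 0.77096

0.771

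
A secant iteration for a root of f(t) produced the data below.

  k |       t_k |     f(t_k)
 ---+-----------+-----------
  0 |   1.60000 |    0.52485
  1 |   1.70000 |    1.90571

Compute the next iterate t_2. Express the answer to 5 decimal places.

t_2 = 1.70000 − 1.90571·(1.70000 − 1.60000) / (1.90571 − 0.52485)
   = 1.70000 − (0.1905710)/(1.3808600) = 1.5619911

1.56199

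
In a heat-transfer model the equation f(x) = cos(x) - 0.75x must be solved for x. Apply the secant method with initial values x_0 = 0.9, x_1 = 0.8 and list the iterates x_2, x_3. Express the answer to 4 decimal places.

0.8644, 0.8649

f(0.9) = -0.053390, f(0.8) = 0.096707
x_2 = 0.800000 − 0.096707·(0.800000 − 0.900000) / (0.096707 − (-0.053390)) = 0.800000 − (-0.009671)/(0.150097) = 0.864430
f(0.864430) = 0.000752
x_3 = 0.864430 − 0.000752·(0.864430 − 0.800000) / (0.000752 − 0.096707) = 0.864430 − (0.000048)/(-0.095955) = 0.864934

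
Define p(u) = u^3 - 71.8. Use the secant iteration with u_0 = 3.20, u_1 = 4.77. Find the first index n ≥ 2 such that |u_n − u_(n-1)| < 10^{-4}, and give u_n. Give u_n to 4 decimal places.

p(3.20) = -39.032000, p(4.77) = 36.731333
u_2 = 4.770000 − 36.731333·(1.570000)/(75.763333) = 4.008838;  |Δ| = 0.761162
p(4.008838) = -7.374852
u_3 = 4.008838 − (-7.374852)·(-0.761162)/(-44.106185) = 4.136109;  |Δ| = 0.127271
p(4.136109) = -1.041929
u_4 = 4.136109 − (-1.041929)·(0.127271)/(6.332923) = 4.157049;  |Δ| = 0.020939
p(4.157049) = 0.038179
u_5 = 4.157049 − 0.038179·(0.020939)/(1.080108) = 4.156308;  |Δ| = 0.000740
p(4.156308) = -0.000186
u_6 = 4.156308 − (-0.000186)·(-0.000740)/(-0.038365) = 4.156312;  |Δ| = 0.000004
|u_6 − u_5| = 0.000004 < 10^{-4}

n = 6, u_n = 4.1563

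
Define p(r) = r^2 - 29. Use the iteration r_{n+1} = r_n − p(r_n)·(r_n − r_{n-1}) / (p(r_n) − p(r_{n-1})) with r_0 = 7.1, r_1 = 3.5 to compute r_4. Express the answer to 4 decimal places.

p(7.1) = 21.410000, p(3.5) = -16.750000
r_2 = 3.500000 − (-16.750000)·(3.500000 − 7.100000) / (-16.750000 − 21.410000) = 3.500000 − (60.300000)/(-38.160000) = 5.080189
p(5.080189) = -3.191683
r_3 = 5.080189 − (-3.191683)·(5.080189 − 3.500000) / (-3.191683 − (-16.750000)) = 5.080189 − (-5.043461)/(13.558317) = 5.452172
p(5.452172) = 0.726174
r_4 = 5.452172 − 0.726174·(5.452172 − 5.080189) / (0.726174 − (-3.191683)) = 5.452172 − (0.270124)/(3.917857) = 5.383225

5.3832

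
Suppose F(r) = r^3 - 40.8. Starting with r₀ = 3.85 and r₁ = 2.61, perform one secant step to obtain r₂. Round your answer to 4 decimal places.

3.3366

F(3.85) = 16.266625, F(2.61) = -23.020419
r₂ = 2.610000 − (-23.020419)·(2.610000 − 3.850000) / (-23.020419 − 16.266625) = 2.610000 − (28.545320)/(-39.287044) = 3.336584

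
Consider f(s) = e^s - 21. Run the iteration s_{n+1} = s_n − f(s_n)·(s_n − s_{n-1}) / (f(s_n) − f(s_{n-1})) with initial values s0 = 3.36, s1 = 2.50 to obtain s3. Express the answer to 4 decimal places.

f(3.36) = 7.789191, f(2.50) = -8.817506
s2 = 2.500000 − (-8.817506)·(2.500000 − 3.360000) / (-8.817506 − 7.789191) = 2.500000 − (7.583055)/(-16.606697) = 2.956626
f(2.956626) = -1.767023
s3 = 2.956626 − (-1.767023)·(2.956626 − 2.500000) / (-1.767023 − (-8.817506)) = 2.956626 − (-0.806869)/(7.050483) = 3.071068

3.0711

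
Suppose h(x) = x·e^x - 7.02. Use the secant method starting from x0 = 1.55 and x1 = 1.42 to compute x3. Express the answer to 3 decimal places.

h(1.55) = 0.28278, h(1.42) = -1.14529
x2 = 1.42000 − (-1.14529)·(1.42000 − 1.55000) / (-1.14529 − 0.28278) = 1.42000 − (0.14889)/(-1.42807) = 1.52426
h(1.52426) = -0.02101
x3 = 1.52426 − (-0.02101)·(1.52426 − 1.42000) / (-0.02101 − (-1.14529)) = 1.52426 − (-0.00219)/(1.12428) = 1.52621

1.526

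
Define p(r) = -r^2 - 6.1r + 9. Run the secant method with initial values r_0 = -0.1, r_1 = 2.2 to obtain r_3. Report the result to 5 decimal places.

1.21182

p(-0.1) = 9.6000000, p(2.2) = -9.2600000
r_2 = 2.2000000 − (-9.2600000)·(2.2000000 − (-0.1000000)) / (-9.2600000 − 9.6000000) = 2.2000000 − (-21.2980000)/(-18.8600000) = 1.0707317
p(1.0707317) = 1.3220702
r_3 = 1.0707317 − 1.3220702·(1.0707317 − 2.2000000) / (1.3220702 − (-9.2600000)) = 1.0707317 − (-1.4929720)/(10.5820702) = 1.2118168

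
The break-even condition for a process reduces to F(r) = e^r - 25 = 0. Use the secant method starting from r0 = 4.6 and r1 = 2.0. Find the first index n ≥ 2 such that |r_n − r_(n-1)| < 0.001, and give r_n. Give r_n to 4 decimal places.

n = 8, r_n = 3.2189

F(4.6) = 74.484316, F(2.0) = -17.610944
r2 = 2.000000 − (-17.610944)·(-2.600000)/(-92.095260) = 2.497186;  |Δ| = 0.497186
F(2.497186) = -12.851742
r3 = 2.497186 − (-12.851742)·(0.497186)/(4.759202) = 3.839786;  |Δ| = 1.342600
F(3.839786) = 21.515499
r4 = 3.839786 − 21.515499·(1.342600)/(34.367241) = 2.999255;  |Δ| = 0.840530
F(2.999255) = -4.929414
r5 = 2.999255 − (-4.929414)·(-0.840530)/(-26.444913) = 3.155933;  |Δ| = 0.156677
F(3.155933) = -1.525076
r6 = 3.155933 − (-1.525076)·(0.156677)/(3.404338) = 3.226121;  |Δ| = 0.070188
F(3.226121) = 0.181791
r7 = 3.226121 − 0.181791·(0.070188)/(1.706867) = 3.218646;  |Δ| = 0.007475
F(3.218646) = -0.005753
r8 = 3.218646 − (-0.005753)·(-0.007475)/(-0.187544) = 3.218875;  |Δ| = 0.000229
|r8 − r7| = 0.000229 < 0.001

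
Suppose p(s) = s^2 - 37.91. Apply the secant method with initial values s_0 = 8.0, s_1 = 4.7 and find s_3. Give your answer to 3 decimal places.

p(8.0) = 26.09000, p(4.7) = -15.82000
s_2 = 4.70000 − (-15.82000)·(4.70000 − 8.00000) / (-15.82000 − 26.09000) = 4.70000 − (52.20600)/(-41.91000) = 5.94567
p(5.94567) = -2.55902
s_3 = 5.94567 − (-2.55902)·(5.94567 − 4.70000) / (-2.55902 − (-15.82000)) = 5.94567 − (-3.18769)/(13.26098) = 6.18605

6.186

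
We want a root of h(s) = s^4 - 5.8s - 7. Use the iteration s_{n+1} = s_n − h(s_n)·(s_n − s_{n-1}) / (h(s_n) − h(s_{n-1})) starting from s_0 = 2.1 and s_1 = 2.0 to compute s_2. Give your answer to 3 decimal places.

h(2.1) = 0.26810, h(2.0) = -2.60000
s_2 = 2.00000 − (-2.60000)·(2.00000 − 2.10000) / (-2.60000 − 0.26810) = 2.00000 − (0.26000)/(-2.86810) = 2.09065

2.091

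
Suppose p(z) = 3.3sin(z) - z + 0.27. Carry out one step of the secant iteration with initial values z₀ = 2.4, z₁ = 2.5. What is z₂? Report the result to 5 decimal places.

p(2.4) = 0.0990285, p(2.5) = -0.2550419
z₂ = 2.5000000 − (-0.2550419)·(2.5000000 − 2.4000000) / (-0.2550419 − 0.0990285) = 2.5000000 − (-0.0255042)/(-0.3540704) = 2.4279686

2.42797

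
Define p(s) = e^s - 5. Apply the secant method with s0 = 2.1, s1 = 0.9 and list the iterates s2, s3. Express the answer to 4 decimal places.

1.4342, 1.6814

p(2.1) = 3.166170, p(0.9) = -2.540397
s2 = 0.900000 − (-2.540397)·(0.900000 − 2.100000) / (-2.540397 − 3.166170) = 0.900000 − (3.048476)/(-5.706567) = 1.434205
p(1.434205) = -0.803693
s3 = 1.434205 − (-0.803693)·(1.434205 − 0.900000) / (-0.803693 − (-2.540397)) = 1.434205 − (-0.429337)/(1.736704) = 1.681418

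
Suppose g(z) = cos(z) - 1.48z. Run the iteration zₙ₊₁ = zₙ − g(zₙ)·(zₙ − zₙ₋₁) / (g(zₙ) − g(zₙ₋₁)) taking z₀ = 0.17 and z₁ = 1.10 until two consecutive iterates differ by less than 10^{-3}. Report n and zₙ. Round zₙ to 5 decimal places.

n = 5, zₙ = 0.56916

g(0.17) = 0.7339848, g(1.10) = -1.1744039
z₂ = 1.1000000 − (-1.1744039)·(0.9300000)/(-1.9083886) = 0.5276870;  |Δ| = 0.5723130
g(0.5276870) = 0.0829973
z₃ = 0.5276870 − 0.0829973·(-0.5723130)/(1.2574012) = 0.5654637;  |Δ| = 0.0377767
g(0.5654637) = 0.0074540
z₄ = 0.5654637 − 0.0074540·(0.0377767)/(-0.0755433) = 0.5691912;  |Δ| = 0.0037275
g(0.5691912) = -0.0000658
z₅ = 0.5691912 − (-0.0000658)·(0.0037275)/(-0.0075198) = 0.5691586;  |Δ| = 0.0000326
|z₅ − z₄| = 0.0000326 < 10^{-3}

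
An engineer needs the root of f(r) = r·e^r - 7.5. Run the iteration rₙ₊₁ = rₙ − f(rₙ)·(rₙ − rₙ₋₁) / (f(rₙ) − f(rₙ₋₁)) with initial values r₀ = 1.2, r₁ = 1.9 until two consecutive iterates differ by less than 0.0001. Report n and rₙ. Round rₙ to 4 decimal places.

n = 6, rₙ = 1.5662

f(1.2) = -3.515860, f(1.9) = 5.203199
r₂ = 1.900000 − 5.203199·(0.700000)/(8.719059) = 1.482267;  |Δ| = 0.417733
f(1.482267) = -0.973704
r₃ = 1.482267 − (-0.973704)·(-0.417733)/(-6.176904) = 1.548117;  |Δ| = 0.065850
f(1.548117) = -0.219817
r₄ = 1.548117 − (-0.219817)·(0.065850)/(0.753888) = 1.567317;  |Δ| = 0.019200
f(1.567317) = 0.013358
r₅ = 1.567317 − 0.013358·(0.019200)/(0.233175) = 1.566217;  |Δ| = 0.001100
f(1.566217) = -0.000169
r₆ = 1.566217 − (-0.000169)·(-0.001100)/(-0.013527) = 1.566231;  |Δ| = 0.000014
|r₆ − r₅| = 0.000014 < 0.0001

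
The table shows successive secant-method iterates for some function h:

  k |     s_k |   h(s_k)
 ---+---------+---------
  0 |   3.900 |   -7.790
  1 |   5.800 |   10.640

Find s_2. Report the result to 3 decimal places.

4.703

s_2 = 5.800 − 10.640·(5.800 − 3.900) / (10.640 − (-7.790))
   = 5.800 − (20.21600)/(18.43000) = 4.70309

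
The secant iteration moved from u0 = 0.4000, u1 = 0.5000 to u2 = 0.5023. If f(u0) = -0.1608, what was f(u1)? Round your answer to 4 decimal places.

-0.0036

The secant line through (0.4000, -0.1608) and (0.5000, f(u1)) crosses zero at u2 = 0.5023.
So (0.4000, -0.1608), (0.5000, f(u1)), (0.5023, 0) are collinear:
f(u1) = -0.1608 · (0.5000 − 0.5023) / (0.4000 − 0.5023) = -0.1608 · (-0.002300)/(-0.102300) = -0.003615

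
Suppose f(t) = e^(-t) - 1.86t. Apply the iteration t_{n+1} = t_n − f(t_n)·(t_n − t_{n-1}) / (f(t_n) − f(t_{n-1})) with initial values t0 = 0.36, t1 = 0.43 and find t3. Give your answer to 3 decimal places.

0.371

f(0.36) = 0.02808, f(0.43) = -0.14929
t2 = 0.43000 − (-0.14929)·(0.43000 − 0.36000) / (-0.14929 − 0.02808) = 0.43000 − (-0.01045)/(-0.17737) = 0.37108
f(0.37108) = -0.00022
t3 = 0.37108 − (-0.00022)·(0.37108 − 0.43000) / (-0.00022 − (-0.14929)) = 0.37108 − (0.00001)/(0.14907) = 0.37099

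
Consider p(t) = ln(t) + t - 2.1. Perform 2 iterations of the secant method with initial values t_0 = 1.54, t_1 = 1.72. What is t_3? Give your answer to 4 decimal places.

p(1.54) = -0.128218, p(1.72) = 0.162324
t_2 = 1.720000 − 0.162324·(1.720000 − 1.540000) / (0.162324 − (-0.128218)) = 1.720000 − (0.029218)/(0.290542) = 1.619435
p(1.619435) = 0.001512
t_3 = 1.619435 − 0.001512·(1.619435 − 1.720000) / (0.001512 − 0.162324) = 1.619435 − (-0.000152)/(-0.160812) = 1.618489

1.6185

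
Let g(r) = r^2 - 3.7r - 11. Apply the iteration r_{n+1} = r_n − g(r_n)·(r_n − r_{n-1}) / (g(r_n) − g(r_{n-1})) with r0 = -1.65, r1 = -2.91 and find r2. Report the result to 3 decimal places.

-1.913

g(-1.65) = -2.17250, g(-2.91) = 8.23510
r2 = -2.91000 − 8.23510·(-2.91000 − (-1.65000)) / (8.23510 − (-2.17250)) = -2.91000 − (-10.37623)/(10.40760) = -1.91301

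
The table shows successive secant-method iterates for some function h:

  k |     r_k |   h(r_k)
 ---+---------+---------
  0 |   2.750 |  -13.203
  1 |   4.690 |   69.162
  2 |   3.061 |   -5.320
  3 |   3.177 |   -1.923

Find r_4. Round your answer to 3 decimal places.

r_4 = 3.177 − (-1.923)·(3.177 − 3.061) / (-1.923 − (-5.320))
   = 3.177 − (-0.22307)/(3.39700) = 3.24267

3.243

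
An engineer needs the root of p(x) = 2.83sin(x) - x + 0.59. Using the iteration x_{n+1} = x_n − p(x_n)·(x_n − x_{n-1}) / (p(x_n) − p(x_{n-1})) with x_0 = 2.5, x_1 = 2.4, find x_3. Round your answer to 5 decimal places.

2.43258

p(2.5) = -0.2163238, p(2.4) = 0.1015608
x_2 = 2.4000000 − 0.1015608·(2.4000000 − 2.5000000) / (0.1015608 − (-0.2163238)) = 2.4000000 − (-0.0101561)/(0.3178846) = 2.4319489
p(2.4319489) = 0.0019758
x_3 = 2.4319489 − 0.0019758·(2.4319489 − 2.4000000) / (0.0019758 − 0.1015608) = 2.4319489 − (0.0000631)/(-0.0995850) = 2.4325828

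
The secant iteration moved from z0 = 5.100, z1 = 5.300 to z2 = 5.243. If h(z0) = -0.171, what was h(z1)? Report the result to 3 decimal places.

0.068

The secant line through (5.100, -0.171) and (5.300, h(z1)) crosses zero at z2 = 5.243.
So (5.100, -0.171), (5.300, h(z1)), (5.243, 0) are collinear:
h(z1) = -0.171 · (5.300 − 5.243) / (5.100 − 5.243) = -0.171 · (0.05700)/(-0.14300) = 0.06816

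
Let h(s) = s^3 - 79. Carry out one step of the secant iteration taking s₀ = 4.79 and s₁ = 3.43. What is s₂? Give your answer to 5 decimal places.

h(4.79) = 30.9022390, h(3.43) = -38.6463930
s₂ = 3.4300000 − (-38.6463930)·(3.4300000 − 4.7900000) / (-38.6463930 − 30.9022390) = 3.4300000 − (52.5590945)/(-69.5486320) = 4.1857172

4.18572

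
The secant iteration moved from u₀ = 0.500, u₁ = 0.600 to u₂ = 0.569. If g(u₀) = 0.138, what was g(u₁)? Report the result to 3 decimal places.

The secant line through (0.500, 0.138) and (0.600, g(u₁)) crosses zero at u₂ = 0.569.
So (0.500, 0.138), (0.600, g(u₁)), (0.569, 0) are collinear:
g(u₁) = 0.138 · (0.600 − 0.569) / (0.500 − 0.569) = 0.138 · (0.03100)/(-0.06900) = -0.06200

-0.062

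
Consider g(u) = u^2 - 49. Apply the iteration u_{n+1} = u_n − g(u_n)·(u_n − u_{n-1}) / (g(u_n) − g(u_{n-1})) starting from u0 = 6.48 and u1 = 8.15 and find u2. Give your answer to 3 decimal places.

6.959

g(6.48) = -7.00960, g(8.15) = 17.42250
u2 = 8.15000 − 17.42250·(8.15000 − 6.48000) / (17.42250 − (-7.00960)) = 8.15000 − (29.09557)/(24.43210) = 6.95913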